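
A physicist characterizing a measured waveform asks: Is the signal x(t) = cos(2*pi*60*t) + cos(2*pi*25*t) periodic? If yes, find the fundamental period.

f1 = 60 Hz, f2 = 25 Hz
Period T1 = 1/60, T2 = 1/25
Ratio T1/T2 = 25/60, which is rational.
The signal is periodic with fundamental period T = 1/GCD(60,25) = 1/5 s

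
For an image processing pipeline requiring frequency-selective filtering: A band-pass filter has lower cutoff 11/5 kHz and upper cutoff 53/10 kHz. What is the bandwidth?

Bandwidth = f_high - f_low
= 53/10 kHz - 11/5 kHz = 31/10 kHz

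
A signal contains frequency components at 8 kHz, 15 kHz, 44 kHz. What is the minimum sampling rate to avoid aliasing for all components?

The highest frequency component is f_max = 44 kHz.
Nyquist rate = 2 * f_max = 2 * 44 kHz = 88 kHz.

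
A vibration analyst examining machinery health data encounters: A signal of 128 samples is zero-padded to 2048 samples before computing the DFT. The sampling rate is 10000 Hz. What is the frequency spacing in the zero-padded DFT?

Original DFT: N = 128, resolution = f_s/N = 10000/128 = 625/8 Hz
Zero-padded DFT: N = 2048, resolution = f_s/N = 10000/2048 = 625/128 Hz
Zero-padding interpolates the spectrum (finer frequency grid)
but does NOT improve the true spectral resolution (ability to resolve close frequencies).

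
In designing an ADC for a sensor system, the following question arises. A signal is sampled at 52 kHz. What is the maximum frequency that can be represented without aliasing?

The maximum frequency that can be represented without aliasing
is the Nyquist frequency: f_max = f_s / 2 = 52 kHz / 2 = 26 kHz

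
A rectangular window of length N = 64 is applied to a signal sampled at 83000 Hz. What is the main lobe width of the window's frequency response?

For a rectangular window of length N,
the main lobe width in frequency is 2*f_s/N.
= 2*83000/64 = 10375/4 Hz
This determines the minimum frequency separation for resolving two sinusoids.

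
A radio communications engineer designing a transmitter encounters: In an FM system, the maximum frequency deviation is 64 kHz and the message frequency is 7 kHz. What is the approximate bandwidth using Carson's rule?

Carson's rule: BW = 2*(delta_f + f_m)
= 2*(64 + 7) kHz = 142 kHz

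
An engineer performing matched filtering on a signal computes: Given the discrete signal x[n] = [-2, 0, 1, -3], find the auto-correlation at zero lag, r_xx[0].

The auto-correlation at zero lag r_xx[0] equals the signal energy.
r_xx[0] = sum of x[n]^2 = (-2)^2 + 0^2 + 1^2 + (-3)^2
= 4 + 0 + 1 + 9 = 14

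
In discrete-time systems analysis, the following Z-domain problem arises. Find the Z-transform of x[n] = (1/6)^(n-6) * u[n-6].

Time-shifting property: if X(z) = Z{x[n]}, then Z{x[n-d]} = z^(-d) * X(z)
X(z) = z/(z - 1/6) for x[n] = (1/6)^n * u[n]
Z{x[n-6]} = z^(-6) * z/(z - 1/6) = z^(-5)/(z - 1/6)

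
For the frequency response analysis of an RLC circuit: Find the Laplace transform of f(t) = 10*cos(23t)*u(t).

Standard pair: cos(wt)*u(t) <-> s/(s^2+w^2)
With w = 23: L{10*cos(23t)*u(t)} = 10s/(s^2+529)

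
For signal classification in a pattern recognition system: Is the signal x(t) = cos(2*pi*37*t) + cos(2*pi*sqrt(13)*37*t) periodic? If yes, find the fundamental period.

f1 = 37 Hz, f2 = 37*sqrt(13) Hz
Ratio f2/f1 = sqrt(13), which is irrational.
Since the frequency ratio is irrational, no common period exists.
The signal is not periodic.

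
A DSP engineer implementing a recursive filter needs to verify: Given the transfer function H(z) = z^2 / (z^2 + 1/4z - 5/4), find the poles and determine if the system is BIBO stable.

Poles are roots of the denominator: z^2 + 1/4z - 5/4 = 0.
Quadratic formula: z = [-(1/4) +/- sqrt((1/4)^2 - 4*(-5/4))] / 2
Discriminant = 1/16 + 5 = 81/16; sqrt = 9/4.
z = (-1/4 +/- 9/4) / 2 => z = 1 or z = -5/4.
|p1| = 1, |p2| = 5/4.
For BIBO stability, all poles must lie inside the unit circle (|p| < 1).
System is UNSTABLE since at least one |p| >= 1.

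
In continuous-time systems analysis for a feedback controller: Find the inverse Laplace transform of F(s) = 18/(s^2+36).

Standard pair: w/(s^2+w^2) <-> sin(wt)*u(t)
Recognize w^2 = 36, so w = 6; numerator 18 = 3*6.
f(t) = 3*sin(6t)*u(t)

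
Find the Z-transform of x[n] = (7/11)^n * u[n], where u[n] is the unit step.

The Z-transform of a^n * u[n] is z/(z-a) for |z| > |a|.
Here a = 7/11, so X(z) = z/(z - (7/11)) = 11z/(11z - 7)
ROC: |z| > 7/11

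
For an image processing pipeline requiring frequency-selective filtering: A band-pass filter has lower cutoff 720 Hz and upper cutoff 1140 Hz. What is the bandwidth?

Bandwidth = f_high - f_low
= 1140 Hz - 720 Hz = 420 Hz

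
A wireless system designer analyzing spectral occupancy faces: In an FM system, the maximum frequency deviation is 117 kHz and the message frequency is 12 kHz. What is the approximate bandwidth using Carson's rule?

Carson's rule: BW = 2*(delta_f + f_m)
= 2*(117 + 12) kHz = 258 kHz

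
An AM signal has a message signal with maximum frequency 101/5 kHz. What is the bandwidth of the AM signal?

In AM (double-sideband), the bandwidth is twice the message frequency.
BW = 2 * f_m = 2 * 101/5 kHz = 202/5 kHz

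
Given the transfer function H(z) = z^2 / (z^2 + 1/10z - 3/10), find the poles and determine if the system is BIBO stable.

Poles are roots of the denominator: z^2 + 1/10z - 3/10 = 0.
Quadratic formula: z = [-(1/10) +/- sqrt((1/10)^2 - 4*(-3/10))] / 2
Discriminant = 1/100 + 6/5 = 121/100; sqrt = 11/10.
z = (-1/10 +/- 11/10) / 2 => z = 1/2 or z = -3/5.
|p1| = 3/5, |p2| = 1/2.
For BIBO stability, all poles must lie inside the unit circle (|p| < 1).
System is STABLE since both |p| < 1.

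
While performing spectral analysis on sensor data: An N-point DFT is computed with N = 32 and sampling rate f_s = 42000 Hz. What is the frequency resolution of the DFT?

DFT frequency resolution = f_s / N
= 42000 / 32 = 2625/2 Hz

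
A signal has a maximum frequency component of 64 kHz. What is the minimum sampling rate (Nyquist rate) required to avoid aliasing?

By the Nyquist-Shannon sampling theorem,
the minimum sampling rate (Nyquist rate) must be at least 2 * f_max.
Nyquist rate = 2 * 64 kHz = 128 kHz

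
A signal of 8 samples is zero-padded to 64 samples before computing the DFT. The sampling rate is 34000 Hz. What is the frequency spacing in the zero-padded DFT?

Original DFT: N = 8, resolution = f_s/N = 34000/8 = 4250 Hz
Zero-padded DFT: N = 64, resolution = f_s/N = 34000/64 = 2125/4 Hz
Zero-padding interpolates the spectrum (finer frequency grid)
but does NOT improve the true spectral resolution (ability to resolve close frequencies).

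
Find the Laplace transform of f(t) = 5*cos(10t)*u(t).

Standard pair: cos(wt)*u(t) <-> s/(s^2+w^2)
With w = 10: L{5*cos(10t)*u(t)} = 5s/(s^2+100)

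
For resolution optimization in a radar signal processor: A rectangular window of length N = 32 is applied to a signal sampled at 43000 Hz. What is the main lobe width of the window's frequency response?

For a rectangular window of length N,
the main lobe width in frequency is 2*f_s/N.
= 2*43000/32 = 5375/2 Hz
This determines the minimum frequency separation for resolving two sinusoids.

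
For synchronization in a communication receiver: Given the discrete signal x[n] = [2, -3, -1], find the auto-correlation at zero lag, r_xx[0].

The auto-correlation at zero lag r_xx[0] equals the signal energy.
r_xx[0] = sum of x[n]^2 = 2^2 + (-3)^2 + (-1)^2
= 4 + 9 + 1 = 14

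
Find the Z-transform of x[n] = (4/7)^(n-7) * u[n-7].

Time-shifting property: if X(z) = Z{x[n]}, then Z{x[n-d]} = z^(-d) * X(z)
X(z) = z/(z - 4/7) for x[n] = (4/7)^n * u[n]
Z{x[n-7]} = z^(-7) * z/(z - 4/7) = z^(-6)/(z - 4/7)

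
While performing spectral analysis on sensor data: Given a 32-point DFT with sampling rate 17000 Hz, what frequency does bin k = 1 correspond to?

The frequency of DFT bin k is: f_k = k * f_s / N
f_1 = 1 * 17000 / 32 = 2125/4 Hz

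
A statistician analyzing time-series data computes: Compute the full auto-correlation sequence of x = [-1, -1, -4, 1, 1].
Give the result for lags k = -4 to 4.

r_xx[k] = sum_m x[m]*x[m+k], indexed from 0, for k = -4 to 4:
  r_xx[-4] = x[4]*x[0] = -1
  r_xx[-3] = x[3]*x[0] + x[4]*x[1] = -2
  r_xx[-2] = x[2]*x[0] + x[3]*x[1] + x[4]*x[2] = -1
  r_xx[-1] = x[1]*x[0] + x[2]*x[1] + x[3]*x[2] + x[4]*x[3] = 2
  r_xx[0] = x[0]*x[0] + x[1]*x[1] + x[2]*x[2] + x[3]*x[3] + x[4]*x[4] = 20
  r_xx[1] = x[0]*x[1] + x[1]*x[2] + x[2]*x[3] + x[3]*x[4] = 2
  r_xx[2] = x[0]*x[2] + x[1]*x[3] + x[2]*x[4] = -1
  r_xx[3] = x[0]*x[3] + x[1]*x[4] = -2
  r_xx[4] = x[0]*x[4] = -1
r_xx = [-1, -2, -1, 2, 20, 2, -1, -2, -1]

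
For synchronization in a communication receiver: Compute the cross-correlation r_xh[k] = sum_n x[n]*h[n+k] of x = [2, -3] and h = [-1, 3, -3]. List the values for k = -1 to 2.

Both sequences indexed from 0 and zero outside their support.
Lags with overlap: k = -1 to 2.
  r_xh[-1] = x[1]*h[0] = 3
  r_xh[0] = x[0]*h[0] + x[1]*h[1] = -11
  r_xh[1] = x[0]*h[1] + x[1]*h[2] = 15
  r_xh[2] = x[0]*h[2] = -6
r_xh = [3, -11, 15, -6] (for k = -1, ..., 2)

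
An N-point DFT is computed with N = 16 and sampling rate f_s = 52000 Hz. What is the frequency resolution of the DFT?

DFT frequency resolution = f_s / N
= 52000 / 16 = 3250 Hz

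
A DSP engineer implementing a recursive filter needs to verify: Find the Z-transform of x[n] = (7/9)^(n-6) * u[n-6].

Time-shifting property: if X(z) = Z{x[n]}, then Z{x[n-d]} = z^(-d) * X(z)
X(z) = z/(z - 7/9) for x[n] = (7/9)^n * u[n]
Z{x[n-6]} = z^(-6) * z/(z - 7/9) = z^(-5)/(z - 7/9)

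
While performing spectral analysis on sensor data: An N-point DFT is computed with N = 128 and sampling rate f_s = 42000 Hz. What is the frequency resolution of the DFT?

DFT frequency resolution = f_s / N
= 42000 / 128 = 2625/8 Hz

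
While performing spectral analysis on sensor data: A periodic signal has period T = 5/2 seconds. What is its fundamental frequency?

The fundamental frequency is the reciprocal of the period.
f = 1/T = 1/(5/2) = 2/5 Hz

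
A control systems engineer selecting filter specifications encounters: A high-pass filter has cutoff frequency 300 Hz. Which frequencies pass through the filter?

A high-pass filter passes all frequencies above the cutoff frequency 300 Hz and attenuates lower frequencies.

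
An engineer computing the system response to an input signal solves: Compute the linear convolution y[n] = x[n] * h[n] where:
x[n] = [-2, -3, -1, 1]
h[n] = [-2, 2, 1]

y[n] = sum_k x[k]*h[n-k]. Output length = len(x) + len(h) - 1 = 4 + 3 - 1 = 6.
y[0] = -2*-2 = 4
y[1] = -3*-2 + -2*2 = 2
y[2] = -1*-2 + -3*2 + -2*1 = -6
y[3] = 1*-2 + -1*2 + -3*1 = -7
y[4] = 1*2 + -1*1 = 1
y[5] = 1*1 = 1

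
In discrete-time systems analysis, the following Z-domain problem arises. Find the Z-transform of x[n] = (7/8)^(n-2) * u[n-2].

Time-shifting property: if X(z) = Z{x[n]}, then Z{x[n-d]} = z^(-d) * X(z)
X(z) = z/(z - 7/8) for x[n] = (7/8)^n * u[n]
Z{x[n-2]} = z^(-2) * z/(z - 7/8) = z^(-1)/(z - 7/8)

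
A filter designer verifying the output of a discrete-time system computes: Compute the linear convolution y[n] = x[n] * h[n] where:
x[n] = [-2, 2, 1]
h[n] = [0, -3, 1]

y[n] = sum_k x[k]*h[n-k]. Output length = len(x) + len(h) - 1 = 3 + 3 - 1 = 5.
y[0] = -2*0 = 0
y[1] = 2*0 + -2*-3 = 6
y[2] = 1*0 + 2*-3 + -2*1 = -8
y[3] = 1*-3 + 2*1 = -1
y[4] = 1*1 = 1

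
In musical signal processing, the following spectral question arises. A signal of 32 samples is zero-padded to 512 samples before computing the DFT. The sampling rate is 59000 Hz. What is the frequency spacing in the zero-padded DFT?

Original DFT: N = 32, resolution = f_s/N = 59000/32 = 7375/4 Hz
Zero-padded DFT: N = 512, resolution = f_s/N = 59000/512 = 7375/64 Hz
Zero-padding interpolates the spectrum (finer frequency grid)
but does NOT improve the true spectral resolution (ability to resolve close frequencies).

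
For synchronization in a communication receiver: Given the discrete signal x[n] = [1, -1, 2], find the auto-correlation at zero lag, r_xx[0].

The auto-correlation at zero lag r_xx[0] equals the signal energy.
r_xx[0] = sum of x[n]^2 = 1^2 + (-1)^2 + 2^2
= 1 + 1 + 4 = 6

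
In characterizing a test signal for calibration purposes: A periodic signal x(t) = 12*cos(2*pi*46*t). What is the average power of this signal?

Average power of A*cos(wt) is A^2/2.
P = 12^2 / 2 = 144/2 = 72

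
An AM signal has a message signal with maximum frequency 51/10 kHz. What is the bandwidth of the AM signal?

In AM (double-sideband), the bandwidth is twice the message frequency.
BW = 2 * f_m = 2 * 51/10 kHz = 51/5 kHz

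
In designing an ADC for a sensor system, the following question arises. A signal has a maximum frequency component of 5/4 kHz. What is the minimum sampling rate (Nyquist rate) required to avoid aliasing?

By the Nyquist-Shannon sampling theorem,
the minimum sampling rate (Nyquist rate) must be at least 2 * f_max.
Nyquist rate = 2 * 5/4 kHz = 5/2 kHz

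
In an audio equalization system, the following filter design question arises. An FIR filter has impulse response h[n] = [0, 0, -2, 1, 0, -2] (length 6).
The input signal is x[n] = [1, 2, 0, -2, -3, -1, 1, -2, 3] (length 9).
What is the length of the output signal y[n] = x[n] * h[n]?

For linear convolution, the output length is:
len(y) = len(x) + len(h) - 1 = 9 + 6 - 1 = 14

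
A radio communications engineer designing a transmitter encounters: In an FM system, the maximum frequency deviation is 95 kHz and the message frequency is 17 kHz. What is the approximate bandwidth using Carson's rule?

Carson's rule: BW = 2*(delta_f + f_m)
= 2*(95 + 17) kHz = 224 kHz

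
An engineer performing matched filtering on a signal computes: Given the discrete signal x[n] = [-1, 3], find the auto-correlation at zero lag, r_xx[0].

The auto-correlation at zero lag r_xx[0] equals the signal energy.
r_xx[0] = sum of x[n]^2 = (-1)^2 + 3^2
= 1 + 9 = 10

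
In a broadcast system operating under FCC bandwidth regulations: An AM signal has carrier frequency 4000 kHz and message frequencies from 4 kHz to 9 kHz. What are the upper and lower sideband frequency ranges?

Upper sideband (USB) = fc + [fm_low, fm_high] = 4000 + [4, 9] = [4004, 4009] kHz
Lower sideband (LSB) = fc - [fm_high, fm_low] = 4000 - [9, 4] = [3991, 3996] kHz
Total occupied spectrum: 3991 kHz to 4009 kHz (plus carrier at 4000 kHz)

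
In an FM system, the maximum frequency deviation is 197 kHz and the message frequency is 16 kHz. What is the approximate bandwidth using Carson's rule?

Carson's rule: BW = 2*(delta_f + f_m)
= 2*(197 + 16) kHz = 426 kHz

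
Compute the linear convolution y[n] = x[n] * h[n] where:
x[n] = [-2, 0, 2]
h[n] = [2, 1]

y[n] = sum_k x[k]*h[n-k]. Output length = len(x) + len(h) - 1 = 3 + 2 - 1 = 4.
y[0] = -2*2 = -4
y[1] = 0*2 + -2*1 = -2
y[2] = 2*2 + 0*1 = 4
y[3] = 2*1 = 2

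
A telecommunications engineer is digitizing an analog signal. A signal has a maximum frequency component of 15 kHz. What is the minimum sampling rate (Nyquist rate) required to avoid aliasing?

By the Nyquist-Shannon sampling theorem,
the minimum sampling rate (Nyquist rate) must be at least 2 * f_max.
Nyquist rate = 2 * 15 kHz = 30 kHz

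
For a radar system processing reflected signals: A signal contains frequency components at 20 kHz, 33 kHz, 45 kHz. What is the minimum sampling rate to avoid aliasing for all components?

The highest frequency component is f_max = 45 kHz.
Nyquist rate = 2 * f_max = 2 * 45 kHz = 90 kHz.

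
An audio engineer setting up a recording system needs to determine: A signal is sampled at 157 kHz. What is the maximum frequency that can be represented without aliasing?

The maximum frequency that can be represented without aliasing
is the Nyquist frequency: f_max = f_s / 2 = 157 kHz / 2 = 157/2 kHz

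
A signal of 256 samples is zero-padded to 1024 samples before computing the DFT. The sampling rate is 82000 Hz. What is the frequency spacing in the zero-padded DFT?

Original DFT: N = 256, resolution = f_s/N = 82000/256 = 5125/16 Hz
Zero-padded DFT: N = 1024, resolution = f_s/N = 82000/1024 = 5125/64 Hz
Zero-padding interpolates the spectrum (finer frequency grid)
but does NOT improve the true spectral resolution (ability to resolve close frequencies).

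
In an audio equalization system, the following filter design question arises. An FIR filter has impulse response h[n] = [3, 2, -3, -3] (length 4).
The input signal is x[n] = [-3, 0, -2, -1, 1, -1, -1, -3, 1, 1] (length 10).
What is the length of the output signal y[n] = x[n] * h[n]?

For linear convolution, the output length is:
len(y) = len(x) + len(h) - 1 = 10 + 4 - 1 = 13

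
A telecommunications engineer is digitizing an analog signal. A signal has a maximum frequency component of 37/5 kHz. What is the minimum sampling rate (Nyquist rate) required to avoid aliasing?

By the Nyquist-Shannon sampling theorem,
the minimum sampling rate (Nyquist rate) must be at least 2 * f_max.
Nyquist rate = 2 * 37/5 kHz = 74/5 kHz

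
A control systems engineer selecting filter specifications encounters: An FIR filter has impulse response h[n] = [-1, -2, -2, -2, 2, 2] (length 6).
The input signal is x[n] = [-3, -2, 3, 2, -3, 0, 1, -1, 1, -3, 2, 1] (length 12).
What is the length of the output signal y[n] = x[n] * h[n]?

For linear convolution, the output length is:
len(y) = len(x) + len(h) - 1 = 12 + 6 - 1 = 17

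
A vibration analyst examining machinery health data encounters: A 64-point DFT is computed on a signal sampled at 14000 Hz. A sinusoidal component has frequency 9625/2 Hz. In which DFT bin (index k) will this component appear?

DFT frequency resolution = f_s/N = 14000/64 = 875/4 Hz
Bin index k = f_signal / resolution = 9625/2 / 875/4 = 22
The signal frequency 9625/2 Hz falls in DFT bin k = 22.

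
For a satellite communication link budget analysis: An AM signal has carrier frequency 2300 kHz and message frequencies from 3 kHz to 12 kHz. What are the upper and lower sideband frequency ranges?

Upper sideband (USB) = fc + [fm_low, fm_high] = 2300 + [3, 12] = [2303, 2312] kHz
Lower sideband (LSB) = fc - [fm_high, fm_low] = 2300 - [12, 3] = [2288, 2297] kHz
Total occupied spectrum: 2288 kHz to 2312 kHz (plus carrier at 2300 kHz)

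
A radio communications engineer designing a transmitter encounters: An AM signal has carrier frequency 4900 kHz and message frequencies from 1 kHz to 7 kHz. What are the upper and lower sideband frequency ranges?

Upper sideband (USB) = fc + [fm_low, fm_high] = 4900 + [1, 7] = [4901, 4907] kHz
Lower sideband (LSB) = fc - [fm_high, fm_low] = 4900 - [7, 1] = [4893, 4899] kHz
Total occupied spectrum: 4893 kHz to 4907 kHz (plus carrier at 4900 kHz)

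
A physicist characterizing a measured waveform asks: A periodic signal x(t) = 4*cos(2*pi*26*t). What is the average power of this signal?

Average power of A*cos(wt) is A^2/2.
P = 4^2 / 2 = 16/2 = 8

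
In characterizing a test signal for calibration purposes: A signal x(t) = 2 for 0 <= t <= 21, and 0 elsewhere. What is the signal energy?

Energy = integral of |x(t)|^2 dt over the signal duration
= 2^2 * 21 = 4 * 21 = 84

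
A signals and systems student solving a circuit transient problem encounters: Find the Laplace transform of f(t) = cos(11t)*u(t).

Standard pair: cos(wt)*u(t) <-> s/(s^2+w^2)
With w = 11: L{cos(11t)*u(t)} = s/(s^2+121)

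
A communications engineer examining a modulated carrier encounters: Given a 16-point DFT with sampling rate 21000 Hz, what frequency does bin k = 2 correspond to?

The frequency of DFT bin k is: f_k = k * f_s / N
f_2 = 2 * 21000 / 16 = 2625 Hz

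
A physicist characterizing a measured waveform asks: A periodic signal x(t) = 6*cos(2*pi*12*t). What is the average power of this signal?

Average power of A*cos(wt) is A^2/2.
P = 6^2 / 2 = 36/2 = 18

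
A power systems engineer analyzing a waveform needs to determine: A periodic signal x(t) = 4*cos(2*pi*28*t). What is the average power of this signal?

Average power of A*cos(wt) is A^2/2.
P = 4^2 / 2 = 16/2 = 8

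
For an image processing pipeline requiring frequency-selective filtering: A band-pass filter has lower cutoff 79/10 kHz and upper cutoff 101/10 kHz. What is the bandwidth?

Bandwidth = f_high - f_low
= 101/10 kHz - 79/10 kHz = 11/5 kHz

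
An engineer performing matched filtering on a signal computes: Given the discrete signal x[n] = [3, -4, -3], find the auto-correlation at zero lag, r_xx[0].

The auto-correlation at zero lag r_xx[0] equals the signal energy.
r_xx[0] = sum of x[n]^2 = 3^2 + (-4)^2 + (-3)^2
= 9 + 16 + 9 = 34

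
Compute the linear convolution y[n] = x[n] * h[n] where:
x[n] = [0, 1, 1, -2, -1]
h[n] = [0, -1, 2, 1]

y[n] = sum_k x[k]*h[n-k]. Output length = len(x) + len(h) - 1 = 5 + 4 - 1 = 8.
y[0] = 0*0 = 0
y[1] = 1*0 + 0*-1 = 0
y[2] = 1*0 + 1*-1 + 0*2 = -1
y[3] = -2*0 + 1*-1 + 1*2 + 0*1 = 1
y[4] = -1*0 + -2*-1 + 1*2 + 1*1 = 5
y[5] = -1*-1 + -2*2 + 1*1 = -2
y[6] = -1*2 + -2*1 = -4
y[7] = -1*1 = -1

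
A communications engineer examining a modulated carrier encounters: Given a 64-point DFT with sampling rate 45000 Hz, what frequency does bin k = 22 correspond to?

The frequency of DFT bin k is: f_k = k * f_s / N
f_22 = 22 * 45000 / 64 = 61875/4 Hz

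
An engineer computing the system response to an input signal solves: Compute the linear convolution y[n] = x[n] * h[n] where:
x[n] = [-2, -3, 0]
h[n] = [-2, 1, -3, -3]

y[n] = sum_k x[k]*h[n-k]. Output length = len(x) + len(h) - 1 = 3 + 4 - 1 = 6.
y[0] = -2*-2 = 4
y[1] = -3*-2 + -2*1 = 4
y[2] = 0*-2 + -3*1 + -2*-3 = 3
y[3] = 0*1 + -3*-3 + -2*-3 = 15
y[4] = 0*-3 + -3*-3 = 9
y[5] = 0*-3 = 0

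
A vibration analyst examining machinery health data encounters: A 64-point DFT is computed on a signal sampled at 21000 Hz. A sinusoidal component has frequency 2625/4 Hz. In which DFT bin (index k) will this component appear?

DFT frequency resolution = f_s/N = 21000/64 = 2625/8 Hz
Bin index k = f_signal / resolution = 2625/4 / 2625/8 = 2
The signal frequency 2625/4 Hz falls in DFT bin k = 2.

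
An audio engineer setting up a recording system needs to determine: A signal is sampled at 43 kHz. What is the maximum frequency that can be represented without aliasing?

The maximum frequency that can be represented without aliasing
is the Nyquist frequency: f_max = f_s / 2 = 43 kHz / 2 = 43/2 kHz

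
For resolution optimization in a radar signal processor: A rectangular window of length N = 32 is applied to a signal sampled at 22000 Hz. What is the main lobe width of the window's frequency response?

For a rectangular window of length N,
the main lobe width in frequency is 2*f_s/N.
= 2*22000/32 = 1375 Hz
This determines the minimum frequency separation for resolving two sinusoids.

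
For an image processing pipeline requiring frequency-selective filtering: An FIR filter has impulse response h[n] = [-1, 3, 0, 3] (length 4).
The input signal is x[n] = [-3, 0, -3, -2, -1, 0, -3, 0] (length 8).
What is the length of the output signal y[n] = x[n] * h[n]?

For linear convolution, the output length is:
len(y) = len(x) + len(h) - 1 = 8 + 4 - 1 = 11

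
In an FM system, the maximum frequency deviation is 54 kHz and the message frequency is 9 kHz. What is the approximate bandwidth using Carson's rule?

Carson's rule: BW = 2*(delta_f + f_m)
= 2*(54 + 9) kHz = 126 kHz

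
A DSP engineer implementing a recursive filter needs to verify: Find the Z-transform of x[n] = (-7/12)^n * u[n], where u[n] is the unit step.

The Z-transform of a^n * u[n] is z/(z-a) for |z| > |a|.
Here a = -7/12, so X(z) = z/(z - (-7/12)) = 12z/(12z + 7)
ROC: |z| > 7/12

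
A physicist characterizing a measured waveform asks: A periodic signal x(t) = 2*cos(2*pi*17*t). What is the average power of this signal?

Average power of A*cos(wt) is A^2/2.
P = 2^2 / 2 = 4/2 = 2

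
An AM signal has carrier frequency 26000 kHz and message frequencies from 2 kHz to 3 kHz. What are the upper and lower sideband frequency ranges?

Upper sideband (USB) = fc + [fm_low, fm_high] = 26000 + [2, 3] = [26002, 26003] kHz
Lower sideband (LSB) = fc - [fm_high, fm_low] = 26000 - [3, 2] = [25997, 25998] kHz
Total occupied spectrum: 25997 kHz to 26003 kHz (plus carrier at 26000 kHz)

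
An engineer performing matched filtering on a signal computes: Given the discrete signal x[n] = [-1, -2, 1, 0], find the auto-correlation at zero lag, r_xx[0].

The auto-correlation at zero lag r_xx[0] equals the signal energy.
r_xx[0] = sum of x[n]^2 = (-1)^2 + (-2)^2 + 1^2 + 0^2
= 1 + 4 + 1 + 0 = 6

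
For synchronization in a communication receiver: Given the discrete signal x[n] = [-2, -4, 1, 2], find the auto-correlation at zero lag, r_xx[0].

The auto-correlation at zero lag r_xx[0] equals the signal energy.
r_xx[0] = sum of x[n]^2 = (-2)^2 + (-4)^2 + 1^2 + 2^2
= 4 + 16 + 1 + 4 = 25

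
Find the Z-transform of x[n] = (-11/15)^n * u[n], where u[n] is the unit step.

The Z-transform of a^n * u[n] is z/(z-a) for |z| > |a|.
Here a = -11/15, so X(z) = z/(z - (-11/15)) = 15z/(15z + 11)
ROC: |z| > 11/15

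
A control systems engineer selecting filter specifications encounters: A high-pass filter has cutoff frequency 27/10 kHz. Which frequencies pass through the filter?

A high-pass filter passes all frequencies above the cutoff frequency 27/10 kHz and attenuates lower frequencies.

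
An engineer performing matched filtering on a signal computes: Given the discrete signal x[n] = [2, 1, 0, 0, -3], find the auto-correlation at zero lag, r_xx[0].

The auto-correlation at zero lag r_xx[0] equals the signal energy.
r_xx[0] = sum of x[n]^2 = 2^2 + 1^2 + 0^2 + 0^2 + (-3)^2
= 4 + 1 + 0 + 0 + 9 = 14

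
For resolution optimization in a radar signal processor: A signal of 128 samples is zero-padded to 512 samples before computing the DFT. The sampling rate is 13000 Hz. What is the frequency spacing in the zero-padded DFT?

Original DFT: N = 128, resolution = f_s/N = 13000/128 = 1625/16 Hz
Zero-padded DFT: N = 512, resolution = f_s/N = 13000/512 = 1625/64 Hz
Zero-padding interpolates the spectrum (finer frequency grid)
but does NOT improve the true spectral resolution (ability to resolve close frequencies).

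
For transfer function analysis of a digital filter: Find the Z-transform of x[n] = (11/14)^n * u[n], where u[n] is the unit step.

The Z-transform of a^n * u[n] is z/(z-a) for |z| > |a|.
Here a = 11/14, so X(z) = z/(z - (11/14)) = 14z/(14z - 11)
ROC: |z| > 11/14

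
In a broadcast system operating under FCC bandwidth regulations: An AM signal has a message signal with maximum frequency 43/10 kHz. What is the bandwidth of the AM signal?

In AM (double-sideband), the bandwidth is twice the message frequency.
BW = 2 * f_m = 2 * 43/10 kHz = 43/5 kHz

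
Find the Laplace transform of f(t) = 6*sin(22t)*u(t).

Standard pair: sin(wt)*u(t) <-> w/(s^2+w^2)
With w = 22: L{6*sin(22t)*u(t)} = 132/(s^2+484)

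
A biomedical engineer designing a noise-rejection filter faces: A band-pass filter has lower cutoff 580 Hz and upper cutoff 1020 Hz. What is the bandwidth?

Bandwidth = f_high - f_low
= 1020 Hz - 580 Hz = 440 Hz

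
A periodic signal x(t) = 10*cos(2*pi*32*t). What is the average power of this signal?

Average power of A*cos(wt) is A^2/2.
P = 10^2 / 2 = 100/2 = 50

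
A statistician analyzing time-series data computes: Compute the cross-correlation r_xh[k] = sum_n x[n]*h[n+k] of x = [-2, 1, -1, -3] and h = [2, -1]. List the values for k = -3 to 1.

Both sequences indexed from 0 and zero outside their support.
Lags with overlap: k = -3 to 1.
  r_xh[-3] = x[3]*h[0] = -6
  r_xh[-2] = x[2]*h[0] + x[3]*h[1] = 1
  r_xh[-1] = x[1]*h[0] + x[2]*h[1] = 3
  r_xh[0] = x[0]*h[0] + x[1]*h[1] = -5
  r_xh[1] = x[0]*h[1] = 2
r_xh = [-6, 1, 3, -5, 2] (for k = -3, ..., 1)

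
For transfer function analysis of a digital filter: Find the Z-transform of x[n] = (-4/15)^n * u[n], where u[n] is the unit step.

The Z-transform of a^n * u[n] is z/(z-a) for |z| > |a|.
Here a = -4/15, so X(z) = z/(z - (-4/15)) = 15z/(15z + 4)
ROC: |z| > 4/15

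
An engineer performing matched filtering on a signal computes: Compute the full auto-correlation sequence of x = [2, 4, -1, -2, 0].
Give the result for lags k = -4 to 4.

r_xx[k] = sum_m x[m]*x[m+k], indexed from 0, for k = -4 to 4:
  r_xx[-4] = x[4]*x[0] = 0
  r_xx[-3] = x[3]*x[0] + x[4]*x[1] = -4
  r_xx[-2] = x[2]*x[0] + x[3]*x[1] + x[4]*x[2] = -10
  r_xx[-1] = x[1]*x[0] + x[2]*x[1] + x[3]*x[2] + x[4]*x[3] = 6
  r_xx[0] = x[0]*x[0] + x[1]*x[1] + x[2]*x[2] + x[3]*x[3] + x[4]*x[4] = 25
  r_xx[1] = x[0]*x[1] + x[1]*x[2] + x[2]*x[3] + x[3]*x[4] = 6
  r_xx[2] = x[0]*x[2] + x[1]*x[3] + x[2]*x[4] = -10
  r_xx[3] = x[0]*x[3] + x[1]*x[4] = -4
  r_xx[4] = x[0]*x[4] = 0
r_xx = [0, -4, -10, 6, 25, 6, -10, -4, 0]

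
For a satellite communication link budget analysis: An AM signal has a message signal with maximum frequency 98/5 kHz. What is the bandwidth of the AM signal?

In AM (double-sideband), the bandwidth is twice the message frequency.
BW = 2 * f_m = 2 * 98/5 kHz = 196/5 kHz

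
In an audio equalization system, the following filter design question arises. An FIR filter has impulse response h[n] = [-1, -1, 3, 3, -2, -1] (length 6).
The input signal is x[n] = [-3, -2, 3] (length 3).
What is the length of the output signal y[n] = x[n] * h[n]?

For linear convolution, the output length is:
len(y) = len(x) + len(h) - 1 = 3 + 6 - 1 = 8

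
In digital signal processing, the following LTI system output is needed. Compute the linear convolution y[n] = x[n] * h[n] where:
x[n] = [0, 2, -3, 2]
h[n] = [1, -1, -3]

y[n] = sum_k x[k]*h[n-k]. Output length = len(x) + len(h) - 1 = 4 + 3 - 1 = 6.
y[0] = 0*1 = 0
y[1] = 2*1 + 0*-1 = 2
y[2] = -3*1 + 2*-1 + 0*-3 = -5
y[3] = 2*1 + -3*-1 + 2*-3 = -1
y[4] = 2*-1 + -3*-3 = 7
y[5] = 2*-3 = -6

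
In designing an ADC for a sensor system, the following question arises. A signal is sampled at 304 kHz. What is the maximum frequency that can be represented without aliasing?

The maximum frequency that can be represented without aliasing
is the Nyquist frequency: f_max = f_s / 2 = 304 kHz / 2 = 152 kHz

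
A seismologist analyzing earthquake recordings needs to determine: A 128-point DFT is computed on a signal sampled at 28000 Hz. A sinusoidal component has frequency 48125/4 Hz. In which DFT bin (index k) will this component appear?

DFT frequency resolution = f_s/N = 28000/128 = 875/4 Hz
Bin index k = f_signal / resolution = 48125/4 / 875/4 = 55
The signal frequency 48125/4 Hz falls in DFT bin k = 55.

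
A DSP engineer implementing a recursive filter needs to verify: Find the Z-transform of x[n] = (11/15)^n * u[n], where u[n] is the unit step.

The Z-transform of a^n * u[n] is z/(z-a) for |z| > |a|.
Here a = 11/15, so X(z) = z/(z - (11/15)) = 15z/(15z - 11)
ROC: |z| > 11/15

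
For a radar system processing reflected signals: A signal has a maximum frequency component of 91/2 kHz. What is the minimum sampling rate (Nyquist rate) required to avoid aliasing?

By the Nyquist-Shannon sampling theorem,
the minimum sampling rate (Nyquist rate) must be at least 2 * f_max.
Nyquist rate = 2 * 91/2 kHz = 91 kHz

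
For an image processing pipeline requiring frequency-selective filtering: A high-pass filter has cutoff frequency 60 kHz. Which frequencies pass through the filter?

A high-pass filter passes all frequencies above the cutoff frequency 60 kHz and attenuates lower frequencies.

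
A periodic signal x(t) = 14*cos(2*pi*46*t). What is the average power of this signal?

Average power of A*cos(wt) is A^2/2.
P = 14^2 / 2 = 196/2 = 98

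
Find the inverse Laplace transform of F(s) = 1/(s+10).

Standard pair: k/(s+a) <-> k*e^(-at)*u(t)
With k=1, a=10: f(t) = e^(-10t)*u(t)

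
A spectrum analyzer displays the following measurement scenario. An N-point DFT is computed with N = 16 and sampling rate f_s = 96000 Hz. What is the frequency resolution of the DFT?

DFT frequency resolution = f_s / N
= 96000 / 16 = 6000 Hz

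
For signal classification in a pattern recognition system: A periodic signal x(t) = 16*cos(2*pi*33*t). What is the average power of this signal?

Average power of A*cos(wt) is A^2/2.
P = 16^2 / 2 = 256/2 = 128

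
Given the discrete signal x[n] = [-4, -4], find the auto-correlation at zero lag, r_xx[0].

The auto-correlation at zero lag r_xx[0] equals the signal energy.
r_xx[0] = sum of x[n]^2 = (-4)^2 + (-4)^2
= 16 + 16 = 32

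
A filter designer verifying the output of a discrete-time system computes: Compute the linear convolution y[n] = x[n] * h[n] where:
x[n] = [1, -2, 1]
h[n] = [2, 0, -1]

y[n] = sum_k x[k]*h[n-k]. Output length = len(x) + len(h) - 1 = 3 + 3 - 1 = 5.
y[0] = 1*2 = 2
y[1] = -2*2 + 1*0 = -4
y[2] = 1*2 + -2*0 + 1*-1 = 1
y[3] = 1*0 + -2*-1 = 2
y[4] = 1*-1 = -1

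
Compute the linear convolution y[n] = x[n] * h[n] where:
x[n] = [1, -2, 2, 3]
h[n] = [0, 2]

y[n] = sum_k x[k]*h[n-k]. Output length = len(x) + len(h) - 1 = 4 + 2 - 1 = 5.
y[0] = 1*0 = 0
y[1] = -2*0 + 1*2 = 2
y[2] = 2*0 + -2*2 = -4
y[3] = 3*0 + 2*2 = 4
y[4] = 3*2 = 6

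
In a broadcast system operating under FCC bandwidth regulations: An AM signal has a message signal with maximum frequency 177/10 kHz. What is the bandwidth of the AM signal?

In AM (double-sideband), the bandwidth is twice the message frequency.
BW = 2 * f_m = 2 * 177/10 kHz = 177/5 kHz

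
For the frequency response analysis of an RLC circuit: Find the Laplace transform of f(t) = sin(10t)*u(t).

Standard pair: sin(wt)*u(t) <-> w/(s^2+w^2)
With w = 10: L{sin(10t)*u(t)} = 10/(s^2+100)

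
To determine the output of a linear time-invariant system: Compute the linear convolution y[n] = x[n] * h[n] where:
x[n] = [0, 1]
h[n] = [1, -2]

y[n] = sum_k x[k]*h[n-k]. Output length = len(x) + len(h) - 1 = 2 + 2 - 1 = 3.
y[0] = 0*1 = 0
y[1] = 1*1 + 0*-2 = 1
y[2] = 1*-2 = -2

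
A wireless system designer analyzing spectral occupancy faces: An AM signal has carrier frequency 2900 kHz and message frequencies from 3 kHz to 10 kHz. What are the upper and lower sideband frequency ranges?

Upper sideband (USB) = fc + [fm_low, fm_high] = 2900 + [3, 10] = [2903, 2910] kHz
Lower sideband (LSB) = fc - [fm_high, fm_low] = 2900 - [10, 3] = [2890, 2897] kHz
Total occupied spectrum: 2890 kHz to 2910 kHz (plus carrier at 2900 kHz)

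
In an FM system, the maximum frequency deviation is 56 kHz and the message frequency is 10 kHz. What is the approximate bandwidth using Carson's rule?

Carson's rule: BW = 2*(delta_f + f_m)
= 2*(56 + 10) kHz = 132 kHz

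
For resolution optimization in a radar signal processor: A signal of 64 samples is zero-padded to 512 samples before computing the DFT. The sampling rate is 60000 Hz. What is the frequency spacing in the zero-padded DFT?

Original DFT: N = 64, resolution = f_s/N = 60000/64 = 1875/2 Hz
Zero-padded DFT: N = 512, resolution = f_s/N = 60000/512 = 1875/16 Hz
Zero-padding interpolates the spectrum (finer frequency grid)
but does NOT improve the true spectral resolution (ability to resolve close frequencies).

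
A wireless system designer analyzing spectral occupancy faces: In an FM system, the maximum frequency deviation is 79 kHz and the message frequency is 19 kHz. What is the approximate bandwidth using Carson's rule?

Carson's rule: BW = 2*(delta_f + f_m)
= 2*(79 + 19) kHz = 196 kHz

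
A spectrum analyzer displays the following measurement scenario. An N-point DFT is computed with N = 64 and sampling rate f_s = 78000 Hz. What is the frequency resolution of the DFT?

DFT frequency resolution = f_s / N
= 78000 / 64 = 4875/4 Hz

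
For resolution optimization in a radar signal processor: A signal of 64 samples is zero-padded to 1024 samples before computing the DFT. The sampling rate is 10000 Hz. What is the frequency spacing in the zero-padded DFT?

Original DFT: N = 64, resolution = f_s/N = 10000/64 = 625/4 Hz
Zero-padded DFT: N = 1024, resolution = f_s/N = 10000/1024 = 625/64 Hz
Zero-padding interpolates the spectrum (finer frequency grid)
but does NOT improve the true spectral resolution (ability to resolve close frequencies).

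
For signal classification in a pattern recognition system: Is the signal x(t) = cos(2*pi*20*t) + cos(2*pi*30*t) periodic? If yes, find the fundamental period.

f1 = 20 Hz, f2 = 30 Hz
Period T1 = 1/20, T2 = 1/30
Ratio T1/T2 = 30/20, which is rational.
The signal is periodic with fundamental period T = 1/GCD(20,30) = 1/10 s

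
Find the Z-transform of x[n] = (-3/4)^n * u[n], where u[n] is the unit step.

The Z-transform of a^n * u[n] is z/(z-a) for |z| > |a|.
Here a = -3/4, so X(z) = z/(z - (-3/4)) = 4z/(4z + 3)
ROC: |z| > 3/4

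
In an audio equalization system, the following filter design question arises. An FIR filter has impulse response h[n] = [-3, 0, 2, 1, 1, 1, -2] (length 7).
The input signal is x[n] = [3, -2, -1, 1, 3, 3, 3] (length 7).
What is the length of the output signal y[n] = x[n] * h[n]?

For linear convolution, the output length is:
len(y) = len(x) + len(h) - 1 = 7 + 7 - 1 = 13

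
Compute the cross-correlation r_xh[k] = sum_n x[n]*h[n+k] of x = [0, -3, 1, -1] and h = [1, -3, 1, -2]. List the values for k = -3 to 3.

Both sequences indexed from 0 and zero outside their support.
Lags with overlap: k = -3 to 3.
  r_xh[-3] = x[3]*h[0] = -1
  r_xh[-2] = x[2]*h[0] + x[3]*h[1] = 4
  r_xh[-1] = x[1]*h[0] + x[2]*h[1] + x[3]*h[2] = -7
  r_xh[0] = x[0]*h[0] + x[1]*h[1] + x[2]*h[2] + x[3]*h[3] = 12
  r_xh[1] = x[0]*h[1] + x[1]*h[2] + x[2]*h[3] = -5
  r_xh[2] = x[0]*h[2] + x[1]*h[3] = 6
  r_xh[3] = x[0]*h[3] = 0
r_xh = [-1, 4, -7, 12, -5, 6, 0] (for k = -3, ..., 3)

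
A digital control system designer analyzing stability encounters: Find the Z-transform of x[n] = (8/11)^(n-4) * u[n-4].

Time-shifting property: if X(z) = Z{x[n]}, then Z{x[n-d]} = z^(-d) * X(z)
X(z) = z/(z - 8/11) for x[n] = (8/11)^n * u[n]
Z{x[n-4]} = z^(-4) * z/(z - 8/11) = z^(-3)/(z - 8/11)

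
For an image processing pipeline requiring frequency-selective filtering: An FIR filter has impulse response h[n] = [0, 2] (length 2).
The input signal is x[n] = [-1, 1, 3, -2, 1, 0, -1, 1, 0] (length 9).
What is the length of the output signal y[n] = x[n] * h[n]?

For linear convolution, the output length is:
len(y) = len(x) + len(h) - 1 = 9 + 2 - 1 = 10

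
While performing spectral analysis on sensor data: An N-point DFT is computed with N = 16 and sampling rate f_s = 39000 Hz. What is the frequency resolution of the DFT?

DFT frequency resolution = f_s / N
= 39000 / 16 = 4875/2 Hz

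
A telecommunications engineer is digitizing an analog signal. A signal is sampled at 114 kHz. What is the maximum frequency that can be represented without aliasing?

The maximum frequency that can be represented without aliasing
is the Nyquist frequency: f_max = f_s / 2 = 114 kHz / 2 = 57 kHz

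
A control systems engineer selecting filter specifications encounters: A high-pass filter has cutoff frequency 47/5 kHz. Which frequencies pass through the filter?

A high-pass filter passes all frequencies above the cutoff frequency 47/5 kHz and attenuates lower frequencies.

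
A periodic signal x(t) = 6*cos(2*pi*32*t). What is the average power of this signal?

Average power of A*cos(wt) is A^2/2.
P = 6^2 / 2 = 36/2 = 18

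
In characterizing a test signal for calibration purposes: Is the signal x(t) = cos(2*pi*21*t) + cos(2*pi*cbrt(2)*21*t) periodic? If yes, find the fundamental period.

f1 = 21 Hz, f2 = 21*cbrt(2) Hz
Ratio f2/f1 = cbrt(2), which is irrational.
Since the frequency ratio is irrational, no common period exists.
The signal is not periodic.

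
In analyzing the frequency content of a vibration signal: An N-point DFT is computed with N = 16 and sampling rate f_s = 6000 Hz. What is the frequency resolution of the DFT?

DFT frequency resolution = f_s / N
= 6000 / 16 = 375 Hz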